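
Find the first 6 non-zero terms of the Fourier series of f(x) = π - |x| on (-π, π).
4·cos(x)/π + 4·cos(3·x)/(9·π) + 4·cos(5·x)/(25·π) + 4·cos(7·x)/(49·π) + 4·cos(9·x)/(81·π) + π/2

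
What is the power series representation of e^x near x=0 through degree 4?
x^4/24 + x^3/6 + x^2/2 + x + 1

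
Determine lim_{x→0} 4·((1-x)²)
Direct substitution at x = 0 gives 4.

Final answer: 4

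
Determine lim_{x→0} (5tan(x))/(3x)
Both numerator and denominator → 0 as x → 0; this is a 0/0 indeterminate form.
Expand each to leading order near x = 0: numerator ~ 5·x, denominator ~ 3·x.
The limit of the ratio is 5/3.

Final answer: 5/3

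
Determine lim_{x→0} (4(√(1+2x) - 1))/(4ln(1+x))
Both numerator and denominator → 0 as x → 0; this is a 0/0 indeterminate form.
Expand each to leading order near x = 0: numerator ~ 4·x, denominator ~ 4·x.
The limit of the ratio is 1.

Final answer: 1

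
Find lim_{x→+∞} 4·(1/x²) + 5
Evaluate the dominant behaviour as x → +∞; each term tends to a finite value or vanishes.
Limit = 5.

Final answer: 5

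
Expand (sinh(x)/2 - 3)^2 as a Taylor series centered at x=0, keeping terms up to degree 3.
-x^3/2 + x^2/4 - 3·x + 9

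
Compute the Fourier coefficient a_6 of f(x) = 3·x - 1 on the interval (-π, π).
a_6 = (1/π) ∫_{-π}^{π} f(x)·cos(6x) dx.
Evaluate the integral (use parity and integration by parts as needed): a_6 = 0.

Final answer: 0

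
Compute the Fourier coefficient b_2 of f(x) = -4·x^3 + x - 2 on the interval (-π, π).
b_2 = (1/π) ∫_{-π}^{π} f(x)·sin(2x) dx.
Evaluate the integral (use parity and integration by parts as needed): b_2 = -7 + 4·π^2.

Final answer: -7 + 4·π^2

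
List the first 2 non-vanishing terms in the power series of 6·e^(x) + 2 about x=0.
6·x + 8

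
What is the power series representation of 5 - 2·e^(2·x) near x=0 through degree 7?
-16·x^7/315 - 8·x^6/45 - 8·x^5/15 - 4·x^4/3 - 8·x^3/3 - 4·x^2 - 4·x + 3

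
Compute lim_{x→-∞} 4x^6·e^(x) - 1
The product is a 0·∞ indeterminate form at x → -∞.
Rewrite the product as 4x^6 / e^(-x) (an ∞/∞ form) and apply L'Hôpital, or use the standard hierarchy e^(|x|) ≫ |x^6| as x → -∞.
The indeterminate product → 0, so the limit = -1.

Final answer: -1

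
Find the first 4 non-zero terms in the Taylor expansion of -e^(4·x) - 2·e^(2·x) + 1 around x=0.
-40·x^3/3 - 12·x^2 - 8·x - 2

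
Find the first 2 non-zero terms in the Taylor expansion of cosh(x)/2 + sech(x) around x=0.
3/2 - x^2/4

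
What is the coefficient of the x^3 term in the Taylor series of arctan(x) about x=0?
Expand to order 3: arctan(x) = -x^3/3 + x + O(x^4).
The coefficient of x^3 is -1/3.

Final answer: -1/3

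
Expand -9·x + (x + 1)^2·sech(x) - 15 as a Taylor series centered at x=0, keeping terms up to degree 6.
89·x^6/720 + 5·x^5/12 - 7·x^4/24 - x^3 + x^2/2 - 7·x - 14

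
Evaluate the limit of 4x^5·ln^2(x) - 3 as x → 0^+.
The product is a 0·∞ indeterminate form at x → 0⁺.
Rewrite the product as 4·ln^2(x) / x^(-5) and apply L'Hôpital, or use the standard hierarchy x^(-5) ≫ |ln x|^2 as x → 0⁺.
The indeterminate product → 0, so the limit = -3.

Final answer: -3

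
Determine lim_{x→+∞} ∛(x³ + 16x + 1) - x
This is an ∞ − ∞ indeterminate form.
Multiply by (A² + AB + B²)/(A² + AB + B²) where A = ∛(x³+16x + 1), B = x to use A³ − B³ = (A−B)(A²+AB+B²); the x³ terms cancel, leaving (16x + 1)/(A²+AB+B²) with denominator ~ 3x², so the limit is 0.
Limit = 0.

Final answer: 0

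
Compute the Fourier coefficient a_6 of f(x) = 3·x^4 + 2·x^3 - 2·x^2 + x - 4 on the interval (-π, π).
a_6 = (1/π) ∫_{-π}^{π} f(x)·cos(6x) dx.
Evaluate the integral (use parity and integration by parts as needed): a_6 = -1/3 + 2·π^2/3.

Final answer: -1/3 + 2·π^2/3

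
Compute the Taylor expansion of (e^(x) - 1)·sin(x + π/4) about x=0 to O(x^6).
-3·√(2)·x^5/80 - 5·√(2)·x^4/48 + √(2)·x^3/12 + 3·√(2)·x^2/4 + √(2)·x/2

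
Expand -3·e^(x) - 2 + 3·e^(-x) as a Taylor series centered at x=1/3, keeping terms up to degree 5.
(-3·e^(2/3) - 2·e^(1/3) + 3)·e^(-1/3) + (-3·e^(2/3) - 3)·e^(-1/3)·(x - 1/3) + (3 - 3·e^(2/3))·e^(-1/3)·(x - 1/3)^2/2 + (-e^(2/3) - 1)·e^(-1/3)·(x - 1/3)^3/2 + (1 - e^(2/3))·e^(-1/3)·(x - 1/3)^4/8 + (-e^(2/3) - 1)·e^(-1/3)·(x - 1/3)^5/40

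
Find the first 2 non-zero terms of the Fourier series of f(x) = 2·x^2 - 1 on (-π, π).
-8·cos(x) - 1 + 2·π^2/3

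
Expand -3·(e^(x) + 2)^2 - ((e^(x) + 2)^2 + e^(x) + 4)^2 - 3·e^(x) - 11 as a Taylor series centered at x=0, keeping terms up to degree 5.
-4957·x^5/120 - 1865·x^4/24 - 781·x^3/6 - 377·x^2/2 - 217·x - 237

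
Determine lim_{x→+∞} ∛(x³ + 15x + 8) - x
This is an ∞ − ∞ indeterminate form.
Multiply by (A² + AB + B²)/(A² + AB + B²) where A = ∛(x³+15x + 8), B = x to use A³ − B³ = (A−B)(A²+AB+B²); the x³ terms cancel, leaving (15x + 8)/(A²+AB+B²) with denominator ~ 3x², so the limit is 0.
Limit = 0.

Final answer: 0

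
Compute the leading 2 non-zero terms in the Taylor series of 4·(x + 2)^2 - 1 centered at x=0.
16·x + 15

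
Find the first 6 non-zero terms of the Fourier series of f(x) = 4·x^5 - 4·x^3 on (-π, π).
(-168·π^2 + 8·π^4 + 1008)·sin(x) + (-4·π^4 - 36 + 24·π^2)·sin(2·x) + (-232·π^2/27 + 464/81 + 8·π^4/3)·sin(3·x) + (-2·π^4 - 27/16 + 9·π^2/2)·sin(4·x) + (-72·π^2/25 + 432/625 + 8·π^4/5)·sin(5·x) + (-4·π^4/3 - 28/81 + 56·π^2/27)·sin(6·x)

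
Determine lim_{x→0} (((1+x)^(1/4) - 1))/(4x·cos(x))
Both numerator and denominator → 0 as x → 0; this is a 0/0 indeterminate form.
Expand each to leading order near x = 0: numerator ~ x/4, denominator ~ 4·x.
The limit of the ratio is 1/16.

Final answer: 1/16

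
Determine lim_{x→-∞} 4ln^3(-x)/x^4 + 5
The quotient is an ∞/∞ indeterminate form as x → -∞.
Compare growth rates of the dominant terms (exponentials ≫ polynomials ≫ logarithms), or apply L'Hôpital's rule; the quotient → 0.
Adding the constant: 0 + 5 = 5. Limit = 5.

Final answer: 5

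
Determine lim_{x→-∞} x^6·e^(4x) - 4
The product is a 0·∞ indeterminate form at x → -∞.
Rewrite the product as x^6 / e^(-4x) (an ∞/∞ form) and apply L'Hôpital, or use the standard hierarchy e^(4|x|) ≫ |x^6| as x → -∞.
The indeterminate product → 0, so the limit = -4.

Final answer: -4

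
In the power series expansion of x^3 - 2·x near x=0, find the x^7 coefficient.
Expand to order 7: x^3 - 2·x = x^3 - 2·x + O(x^8).
The coefficient of x^7 is 0.

Final answer: 0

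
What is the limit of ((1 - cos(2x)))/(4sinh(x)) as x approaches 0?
Both numerator and denominator → 0 as x → 0; this is a 0/0 indeterminate form.
Expand each to leading order near x = 0: numerator ~ 2·x^2, denominator ~ 4·x.
The limit of the ratio is 0.

Final answer: 0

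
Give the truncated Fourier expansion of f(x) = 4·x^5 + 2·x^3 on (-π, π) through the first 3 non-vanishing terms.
(-156·π^2 + 8·π^4 + 936)·sin(x) + (-4·π^4 - 27 + 18·π^2)·sin(2·x) + (-124·π^2/27 + 248/81 + 8·π^4/3)·sin(3·x)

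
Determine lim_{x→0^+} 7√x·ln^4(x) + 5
The product is a 0·∞ indeterminate form at x → 0⁺.
Rewrite the product as 7·ln^4(x) / x^(-1/2) and apply L'Hôpital, or use the standard hierarchy x^(-1/2) ≫ |ln x|^4 as x → 0⁺.
The indeterminate product → 0, so the limit = 5.

Final answer: 5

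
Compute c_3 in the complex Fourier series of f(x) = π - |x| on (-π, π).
Compute the real Fourier coefficients first: a_3 = 4/(9·π), b_3 = 0.
Then c_3 = (a_3 − i·b_3)/2 = 2/(9·π).

Final answer: 2/(9·π)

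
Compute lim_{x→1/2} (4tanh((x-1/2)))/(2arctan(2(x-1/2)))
Both numerator and denominator → 0 as x → 1/2; this is a 0/0 indeterminate form.
Expand each to leading order near x = 1/2: numerator ~ 4·(x - 1/2), denominator ~ 4·(x - 1/2).
The limit of the ratio is 1.

Final answer: 1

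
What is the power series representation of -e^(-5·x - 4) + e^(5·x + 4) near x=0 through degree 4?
x^4·(-625·e^(-4)/24 + 625·e^(4)/24) + x^3·(125·e^(-4)/6 + 125·e^(4)/6) + x^2·(-25·e^(-4)/2 + 25·e^(4)/2) + x·(5·e^(-4) + 5·e^(4)) - e^(-4) + e^(4)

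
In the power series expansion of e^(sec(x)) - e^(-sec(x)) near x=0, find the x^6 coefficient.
Expand to order 6: e^(sec(x)) - e^(-sec(x)) = x^6·(e^(-1)/720 + 151·e/720) + x^4·(e^(-1)/12 + e/3) + x^2·(e^(-1)/2 + e/2) - e^(-1) + e + O(x^7).
The coefficient of x^6 is e^(-1)/720 + 151·e/720.

Final answer: e^(-1)/720 + 151·e/720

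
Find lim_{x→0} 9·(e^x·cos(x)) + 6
Direct substitution at x = 0 gives 15.

Final answer: 15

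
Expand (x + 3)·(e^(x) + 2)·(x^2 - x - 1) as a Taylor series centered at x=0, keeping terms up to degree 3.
5·x^3/2 + x^2/2 - 15·x - 9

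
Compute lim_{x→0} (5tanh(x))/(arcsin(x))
Both numerator and denominator → 0 as x → 0; this is a 0/0 indeterminate form.
Expand each to leading order near x = 0: numerator ~ 5·x, denominator ~ x.
The limit of the ratio is 5.

Final answer: 5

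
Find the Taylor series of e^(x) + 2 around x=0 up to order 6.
x^6/720 + x^5/120 + x^4/24 + x^3/6 + x^2/2 + x + 3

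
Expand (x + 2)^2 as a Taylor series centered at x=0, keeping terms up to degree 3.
x^2 + 4·x + 4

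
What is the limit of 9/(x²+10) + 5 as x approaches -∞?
Evaluate the dominant behaviour as x → -∞; each term tends to a finite value or vanishes.
Limit = 5.

Final answer: 5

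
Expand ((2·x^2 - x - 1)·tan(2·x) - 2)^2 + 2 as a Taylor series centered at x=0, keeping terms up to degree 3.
8·x^3/3 + 12·x^2 + 8·x + 6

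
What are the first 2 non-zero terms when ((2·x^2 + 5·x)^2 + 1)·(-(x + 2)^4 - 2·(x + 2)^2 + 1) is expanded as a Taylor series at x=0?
-40·x - 23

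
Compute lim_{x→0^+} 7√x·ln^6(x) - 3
The product is a 0·∞ indeterminate form at x → 0⁺.
Rewrite the product as 7·ln^6(x) / x^(-1/2) and apply L'Hôpital, or use the standard hierarchy x^(-1/2) ≫ |ln x|^6 as x → 0⁺.
The indeterminate product → 0, so the limit = -3.

Final answer: -3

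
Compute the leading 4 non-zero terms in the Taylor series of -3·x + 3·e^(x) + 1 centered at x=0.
x^4/8 + x^3/2 + 3·x^2/2 + 4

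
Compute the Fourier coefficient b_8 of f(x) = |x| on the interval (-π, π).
b_8 = (1/π) ∫_{-π}^{π} f(x)·sin(8x) dx.
Evaluate the integral (use parity and integration by parts as needed): b_8 = 0.

Final answer: 0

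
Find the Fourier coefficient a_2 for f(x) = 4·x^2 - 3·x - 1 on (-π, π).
a_2 = (1/π) ∫_{-π}^{π} f(x)·cos(2x) dx.
Evaluate the integral (use parity and integration by parts as needed): a_2 = 4.

Final answer: 4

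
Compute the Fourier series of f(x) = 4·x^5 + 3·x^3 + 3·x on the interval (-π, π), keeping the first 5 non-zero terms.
(-154·π^2 + 8·π^4 + 930)·sin(x) + (-4·π^4 - 57/2 + 17·π^2)·sin(2·x) + (-106·π^2/27 + 374/81 + 8·π^4/3)·sin(3·x) + (-2·π^4 - 15/8 + π^2)·sin(4·x) + (-2·π^2/25 + 762/625 + 8·π^4/5)·sin(5·x)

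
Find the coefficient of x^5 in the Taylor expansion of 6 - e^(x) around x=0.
Expand to order 5: 6 - e^(x) = -x^5/120 - x^4/24 - x^3/6 - x^2/2 - x + 5 + O(x^6).
The coefficient of x^5 is -1/120.

Final answer: -1/120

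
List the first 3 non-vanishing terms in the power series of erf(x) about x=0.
x^5/(5·√(π)) - 2·x^3/(3·√(π)) + 2·x/√(π)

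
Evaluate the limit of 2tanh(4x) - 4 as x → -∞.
Evaluate the dominant behaviour as x → -∞; each term tends to a finite value or vanishes.
Limit = -6.

Final answer: -6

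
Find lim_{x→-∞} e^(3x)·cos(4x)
Evaluate the dominant behaviour as x → -∞; each term tends to a finite value or vanishes.
Limit = 0.

Final answer: 0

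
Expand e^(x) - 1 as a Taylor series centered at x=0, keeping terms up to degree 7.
x^7/5040 + x^6/720 + x^5/120 + x^4/24 + x^3/6 + x^2/2 + x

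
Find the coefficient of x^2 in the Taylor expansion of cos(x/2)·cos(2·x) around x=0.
Expand to order 2: cos(x/2)·cos(2·x) = 1 - 17·x^2/8 + O(x^3).
The coefficient of x^2 is -17/8.

Final answer: -17/8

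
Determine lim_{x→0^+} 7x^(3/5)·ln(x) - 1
The product is a 0·∞ indeterminate form at x → 0⁺.
Rewrite the product as 7·ln(x) / x^(-3/5) and apply L'Hôpital, or use the standard hierarchy x^(-3/5) ≫ |ln x| as x → 0⁺.
The indeterminate product → 0, so the limit = -1.

Final answer: -1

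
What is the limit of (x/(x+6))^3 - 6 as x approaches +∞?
As x → +∞: x/(x+6) = 1/(1 + 6/x) → 1, and the 3rd power of a limit-1 base also → 1; with the additive constant, 1 - 6 = -5.
Limit = -5.

Final answer: -5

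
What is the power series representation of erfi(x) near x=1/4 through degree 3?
erfi(1/4) + 2·e^(1/16)·(x - 1/4)/√(π) + e^(1/16)·(x - 1/4)^2/(2·√(π)) + 3·e^(1/16)·(x - 1/4)^3/(4·√(π))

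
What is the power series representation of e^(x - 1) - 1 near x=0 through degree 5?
x^5·e^(-1)/120 + x^4·e^(-1)/24 + x^3·e^(-1)/6 + x^2·e^(-1)/2 + x·e^(-1) - 1 + e^(-1)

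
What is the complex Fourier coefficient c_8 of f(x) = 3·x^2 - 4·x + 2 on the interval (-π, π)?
Compute the real Fourier coefficients first: a_8 = 3/16, b_8 = 1.
Then c_8 = (a_8 − i·b_8)/2 = 3/32 - i/2.

Final answer: 3/32 - i/2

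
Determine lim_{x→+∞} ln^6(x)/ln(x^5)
This is an ∞/∞ indeterminate form as x → +∞.
Write ln(x^5) = 5·ln(x), reducing the quotient to ln^5(x)/5 → ∞.
Limit = ∞.

Final answer: ∞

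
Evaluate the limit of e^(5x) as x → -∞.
Evaluate the dominant behaviour as x → -∞; each term tends to a finite value or vanishes.
Limit = 0.

Final answer: 0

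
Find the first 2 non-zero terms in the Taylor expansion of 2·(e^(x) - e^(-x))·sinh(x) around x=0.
4·x^4/3 + 4·x^2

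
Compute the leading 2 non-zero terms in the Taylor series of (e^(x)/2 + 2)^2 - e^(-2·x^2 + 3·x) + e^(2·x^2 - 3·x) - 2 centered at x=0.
17/4 - 7·x/2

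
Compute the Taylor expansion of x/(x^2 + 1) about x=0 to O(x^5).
-x^3 + x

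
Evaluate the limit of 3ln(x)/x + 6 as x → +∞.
The quotient is an ∞/∞ indeterminate form as x → +∞.
The polynomial denominator x dominates the logarithmic numerator (any positive power of x ≫ ln(x) as x → ∞), so the quotient → 0.
Adding the constant: 0 + 6 = 6. Limit = 6.

Final answer: 6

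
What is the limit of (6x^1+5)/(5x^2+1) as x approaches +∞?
This is an ∞/∞ indeterminate form as x → +∞.
Divide numerator and denominator by x^2 and let the lower-order terms vanish; the numerator's degree 1 is below the denominator's degree 2, so the quotient → 0.
Limit = 0.

Final answer: 0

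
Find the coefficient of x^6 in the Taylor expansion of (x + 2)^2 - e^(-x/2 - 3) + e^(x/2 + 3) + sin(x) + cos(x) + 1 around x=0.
-1/720 - e^(-3)/46080 + e^(3)/46080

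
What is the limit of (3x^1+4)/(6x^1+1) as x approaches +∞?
This is an ∞/∞ indeterminate form as x → +∞.
Divide numerator and denominator by x and let the lower-order terms vanish; the leading terms give 3/6 = 1/2.
Limit = 1/2.

Final answer: 1/2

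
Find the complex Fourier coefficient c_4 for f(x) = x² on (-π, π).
Compute the real Fourier coefficients first: a_4 = 1/4, b_4 = 0.
Then c_4 = (a_4 − i·b_4)/2 = 1/8.

Final answer: 1/8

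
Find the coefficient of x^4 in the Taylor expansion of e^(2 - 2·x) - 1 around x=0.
Expand to order 4: e^(2 - 2·x) - 1 = 2·x^4·e^(2)/3 - 4·x^3·e^(2)/3 + 2·x^2·e^(2) - 2·x·e^(2) - 1 + e^(2) + O(x^5).
The coefficient of x^4 is 2·e^(2)/3.

Final answer: 2·e^(2)/3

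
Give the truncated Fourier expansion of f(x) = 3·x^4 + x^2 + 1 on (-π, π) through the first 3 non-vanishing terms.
(140 - 24·π^2)·cos(x) + (-8 + 6·π^2)·cos(2·x) + 1 + π^2/3 + 3·π^4/5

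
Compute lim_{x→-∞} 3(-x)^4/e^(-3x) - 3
The quotient is an ∞/∞ indeterminate form as x → -∞.
Compare growth rates of the dominant terms (exponentials ≫ polynomials ≫ logarithms), or apply L'Hôpital's rule; the quotient → 0.
Adding the constant: 0 - 3 = -3. Limit = -3.

Final answer: -3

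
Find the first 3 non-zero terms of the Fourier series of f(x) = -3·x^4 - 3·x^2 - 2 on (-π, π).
(-132 + 24·π^2)·cos(x) + (6 - 6·π^2)·cos(2·x) - 3·π^4/5 - π^2 - 2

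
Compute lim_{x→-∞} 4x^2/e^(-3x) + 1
The quotient is an ∞/∞ indeterminate form as x → -∞.
Compare growth rates of the dominant terms (exponentials ≫ polynomials ≫ logarithms), or apply L'Hôpital's rule; the quotient → 0.
Adding the constant: 0 + 1 = 1. Limit = 1.

Final answer: 1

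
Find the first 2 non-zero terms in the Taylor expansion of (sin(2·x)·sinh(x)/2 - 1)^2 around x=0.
1 - 2·x^2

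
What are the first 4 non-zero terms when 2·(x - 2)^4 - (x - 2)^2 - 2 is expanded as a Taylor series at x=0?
-16·x^3 + 47·x^2 - 60·x + 26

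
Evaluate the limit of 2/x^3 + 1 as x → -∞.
Evaluate the dominant behaviour as x → -∞; each term tends to a finite value or vanishes.
Limit = 1.

Final answer: 1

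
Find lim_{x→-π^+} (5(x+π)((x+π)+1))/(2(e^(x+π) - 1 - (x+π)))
Both numerator and denominator → 0 as x → -π^+; this is a 0/0 indeterminate form.
Expand each to leading order near x = -π: numerator ~ 5·(x + π), denominator ~ (x + π)^2.
The limit of the ratio is ∞.

Final answer: ∞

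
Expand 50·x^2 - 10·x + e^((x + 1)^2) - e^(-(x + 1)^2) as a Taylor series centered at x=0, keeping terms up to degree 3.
x^3·(-2·e^(-1)/3 + 10·e/3) + x^2·(-e^(-1) + 3·e + 50) + x·(-10 + 2·e^(-1) + 2·e) - e^(-1) + e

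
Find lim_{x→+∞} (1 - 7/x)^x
As x → +∞: this is the defining limit (1 - 7/x)^x → e^(-7).
Limit = e^(-7).

Final answer: e^(-7)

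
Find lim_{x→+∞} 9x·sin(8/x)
As x → +∞: let u = 8/x → 0⁺; then 9·x·sin(8/x) = 9·8·sin(u)/u → 9·8·1 = 72.
Limit = 72.

Final answer: 72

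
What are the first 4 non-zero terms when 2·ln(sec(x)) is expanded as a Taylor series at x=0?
17·x^8/1260 + 2·x^6/45 + x^4/6 + x^2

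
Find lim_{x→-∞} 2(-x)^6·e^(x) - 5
The product is a 0·∞ indeterminate form at x → -∞.
Rewrite the product as 2(-x)^6 / e^(-x) (an ∞/∞ form) and apply L'Hôpital, or use the standard hierarchy e^(|x|) ≫ |(-x)^6| as x → -∞.
The indeterminate product → 0, so the limit = -5.

Final answer: -5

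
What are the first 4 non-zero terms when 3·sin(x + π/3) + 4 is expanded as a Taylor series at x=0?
-x^3/4 - 3·√(3)·x^2/4 + 3·x/2 + 3·√(3)/2 + 4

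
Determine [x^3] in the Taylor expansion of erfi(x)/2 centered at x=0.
Expand to order 3: erfi(x)/2 = x^3/(3·√(π)) + x/√(π) + O(x^4).
The coefficient of x^3 is 1/(3·√(π)).

Final answer: 1/(3·√(π))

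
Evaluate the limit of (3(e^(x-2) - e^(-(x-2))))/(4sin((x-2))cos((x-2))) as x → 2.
Both numerator and denominator → 0 as x → 2; this is a 0/0 indeterminate form.
Expand each to leading order near x = 2: numerator ~ 6·(x - 2), denominator ~ 4·(x - 2).
The limit of the ratio is 3/2.

Final answer: 3/2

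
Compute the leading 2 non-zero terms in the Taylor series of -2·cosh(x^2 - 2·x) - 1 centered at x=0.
-4·x^2 - 3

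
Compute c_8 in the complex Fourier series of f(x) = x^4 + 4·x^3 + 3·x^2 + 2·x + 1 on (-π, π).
Compute the real Fourier coefficients first: a_8 = 45/256 + π^2/8, b_8 = -π^2 - 13/32.
Then c_8 = (a_8 − i·b_8)/2 = 45/512 + π^2/16 + 13·i/64 + i·π^2/2.

Final answer: 45/512 + π^2/16 + 13·i/64 + i·π^2/2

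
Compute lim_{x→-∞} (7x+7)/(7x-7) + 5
Evaluate the dominant behaviour as x → -∞; each term tends to a finite value or vanishes.
Limit = 6.

Final answer: 6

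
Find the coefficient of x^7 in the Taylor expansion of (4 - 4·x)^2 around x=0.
Expand to order 7: (4 - 4·x)^2 = 16·x^2 - 32·x + 16 + O(x^8).
The coefficient of x^7 is 0.

Final answer: 0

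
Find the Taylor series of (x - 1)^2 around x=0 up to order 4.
x^2 - 2·x + 1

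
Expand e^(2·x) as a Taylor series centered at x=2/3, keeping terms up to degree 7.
e^(4/3) + 2·e^(4/3)·(x - 2/3) + 2·e^(4/3)·(x - 2/3)^2 + 4·e^(4/3)·(x - 2/3)^3/3 + 2·e^(4/3)·(x - 2/3)^4/3 + 4·e^(4/3)·(x - 2/3)^5/15 + 4·e^(4/3)·(x - 2/3)^6/45 + 8·e^(4/3)·(x - 2/3)^7/315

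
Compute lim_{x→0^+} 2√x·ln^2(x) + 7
The product is a 0·∞ indeterminate form at x → 0⁺.
Rewrite the product as 2·ln^2(x) / x^(-1/2) and apply L'Hôpital, or use the standard hierarchy x^(-1/2) ≫ |ln x|^2 as x → 0⁺.
The indeterminate product → 0, so the limit = 7.

Final answer: 7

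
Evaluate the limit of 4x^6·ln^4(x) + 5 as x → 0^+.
The product is a 0·∞ indeterminate form at x → 0⁺.
Rewrite the product as 4·ln^4(x) / x^(-6) and apply L'Hôpital, or use the standard hierarchy x^(-6) ≫ |ln x|^4 as x → 0⁺.
The indeterminate product → 0, so the limit = 5.

Final answer: 5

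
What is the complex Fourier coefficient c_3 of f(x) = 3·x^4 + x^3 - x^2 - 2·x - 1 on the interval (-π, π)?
Compute the real Fourier coefficients first: a_3 = 20/9 - 8·π^2/3, b_3 = -16/9 + 2·π^2/3.
Then c_3 = (a_3 − i·b_3)/2 = -4·π^2/3 + 10/9 - i·π^2/3 + 8·i/9.

Final answer: -4·π^2/3 + 10/9 - i·π^2/3 + 8·i/9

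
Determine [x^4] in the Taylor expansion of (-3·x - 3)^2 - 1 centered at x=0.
Expand to order 4: (-3·x - 3)^2 - 1 = 9·x^2 + 18·x + 8 + O(x^5).
The coefficient of x^4 is 0.

Final answer: 0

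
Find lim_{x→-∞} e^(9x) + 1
Evaluate the dominant behaviour as x → -∞; each term tends to a finite value or vanishes.
Limit = 1.

Final answer: 1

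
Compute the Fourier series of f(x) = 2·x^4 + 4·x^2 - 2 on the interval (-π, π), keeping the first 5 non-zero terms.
(80 - 16·π^2)·cos(x) + (-2 + 4·π^2)·cos(2·x) + (-16·π^2/9 - 16/27)·cos(3·x) + (5/8 + π^2)·cos(4·x) - 2 + 4·π^2/3 + 2·π^4/5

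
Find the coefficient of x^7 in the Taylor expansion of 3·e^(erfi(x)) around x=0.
Expand to order 7: 3·e^(erfi(x)) = x^7·(8/(105·π^(7/2)) + 4/(3·π^(5/2)) + 1/(7·√(π)) + 38/(15·π^(3/2))) + x^6·(4/(15·π^3) + 8/(3·π^2) + 28/(15·π)) + x^5·(4/(5·π^(5/2)) + 3/(5·√(π)) + 4/π^(3/2)) + x^4·(2/π^2 + 4/π) + x^3·(4/π^(3/2) + 2/√(π)) + 6·x^2/π + 6·x/√(π) + 3 + O(x^8).
The coefficient of x^7 is 8/(105·π^(7/2)) + 4/(3·π^(5/2)) + 1/(7·√(π)) + 38/(15·π^(3/2)).

Final answer: 8/(105·π^(7/2)) + 4/(3·π^(5/2)) + 1/(7·√(π)) + 38/(15·π^(3/2))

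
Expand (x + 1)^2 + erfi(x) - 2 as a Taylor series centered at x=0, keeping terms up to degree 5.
x^5/(5·√(π)) + 2·x^3/(3·√(π)) + x^2 + x·(2/√(π) + 2) - 1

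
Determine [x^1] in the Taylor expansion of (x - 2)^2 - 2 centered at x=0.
Expand to order 1: (x - 2)^2 - 2 = 2 - 4·x + O(x^2).
The coefficient of x^1 is -4.

Final answer: -4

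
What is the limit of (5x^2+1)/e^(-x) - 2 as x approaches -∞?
The quotient is an ∞/∞ indeterminate form as x → -∞.
Compare growth rates of the dominant terms (exponentials ≫ polynomials ≫ logarithms), or apply L'Hôpital's rule; the quotient → 0.
Adding the constant: 0 - 2 = -2. Limit = -2.

Final answer: -2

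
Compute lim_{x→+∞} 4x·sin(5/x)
As x → +∞: let u = 5/x → 0⁺; then 4·x·sin(5/x) = 4·5·sin(u)/u → 4·5·1 = 20.
Limit = 20.

Final answer: 20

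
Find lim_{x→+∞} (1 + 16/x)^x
As x → +∞: this is the defining limit (1 + 16/x)^x → e^16.
Limit = e^(16).

Final answer: e^(16)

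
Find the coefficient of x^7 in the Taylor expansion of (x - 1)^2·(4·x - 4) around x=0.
Expand to order 7: (x - 1)^2·(4·x - 4) = 4·x^3 - 12·x^2 + 12·x - 4 + O(x^8).
The coefficient of x^7 is 0.

Final answer: 0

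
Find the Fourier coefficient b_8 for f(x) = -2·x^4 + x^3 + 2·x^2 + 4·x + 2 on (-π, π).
b_8 = (1/π) ∫_{-π}^{π} f(x)·sin(8x) dx.
Evaluate the integral (use parity and integration by parts as needed): b_8 = -π^2/4 - 125/128.

Final answer: -π^2/4 - 125/128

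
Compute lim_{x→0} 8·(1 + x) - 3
Direct substitution at x = 0 gives 5.

Final answer: 5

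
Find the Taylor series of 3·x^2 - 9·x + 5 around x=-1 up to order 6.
17 - 15·(x + 1) + 3·(x + 1)^2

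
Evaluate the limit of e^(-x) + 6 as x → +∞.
Evaluate the dominant behaviour as x → +∞; each term tends to a finite value or vanishes.
Limit = 6.

Final answer: 6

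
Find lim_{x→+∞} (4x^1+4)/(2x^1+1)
This is an ∞/∞ indeterminate form as x → +∞.
Divide numerator and denominator by x and let the lower-order terms vanish; the leading terms give 4/2 = 2.
Limit = 2.

Final answer: 2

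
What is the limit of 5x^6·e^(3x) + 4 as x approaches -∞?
The product is a 0·∞ indeterminate form at x → -∞.
Rewrite the product as 5x^6 / e^(-3x) (an ∞/∞ form) and apply L'Hôpital, or use the standard hierarchy e^(3|x|) ≫ |x^6| as x → -∞.
The indeterminate product → 0, so the limit = 4.

Final answer: 4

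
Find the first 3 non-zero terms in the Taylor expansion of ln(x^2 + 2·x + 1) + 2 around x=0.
-x^2 + 2·x + 2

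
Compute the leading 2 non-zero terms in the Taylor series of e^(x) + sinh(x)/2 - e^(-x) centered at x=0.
5·x^3/12 + 5·x/2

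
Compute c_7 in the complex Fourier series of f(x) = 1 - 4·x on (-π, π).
Compute the real Fourier coefficients first: a_7 = 0, b_7 = -8/7.
Then c_7 = (a_7 − i·b_7)/2 = 4·i/7.

Final answer: 4·i/7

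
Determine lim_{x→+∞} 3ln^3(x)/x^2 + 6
The quotient is an ∞/∞ indeterminate form as x → +∞.
The polynomial denominator x^2 dominates the logarithmic numerator (any positive power of x ≫ ln^3(x) as x → ∞), so the quotient → 0.
Adding the constant: 0 + 6 = 6. Limit = 6.

Final answer: 6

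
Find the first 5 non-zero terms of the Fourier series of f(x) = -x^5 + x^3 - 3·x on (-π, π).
(-258 - 2·π^4 + 42·π^2)·sin(x) + (-6·π^2 + 12 + π^4)·sin(2·x) + (-2·π^4/3 - 278/81 + 58·π^2/27)·sin(3·x) + (-9·π^2/8 + 123/64 + π^4/2)·sin(4·x) + (-2·π^4/5 - 858/625 + 18·π^2/25)·sin(5·x)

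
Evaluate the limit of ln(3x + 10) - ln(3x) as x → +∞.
This is an ∞ − ∞ indeterminate form.
Combine the logarithms: ln(3x+10) − ln(3x) = ln((3x+10)/(3x)) = ln(1 + 10/(3x)) → ln(1) = 0.
Limit = 0.

Final answer: 0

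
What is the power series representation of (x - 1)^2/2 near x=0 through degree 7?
x^2/2 - x + 1/2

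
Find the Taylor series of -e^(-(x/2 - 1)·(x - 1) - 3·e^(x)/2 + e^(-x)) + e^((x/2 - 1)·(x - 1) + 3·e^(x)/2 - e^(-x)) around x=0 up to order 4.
x^4·(-11·e^(-3/2)/32 + 109·e^(3/2)/96) + x^3·(-e^(-3/2)/6 + 4·e^(3/2)/3) + x^2·(e^(-3/2)/4 + 5·e^(3/2)/4) + x·(e^(-3/2) + e^(3/2)) - e^(-3/2) + e^(3/2)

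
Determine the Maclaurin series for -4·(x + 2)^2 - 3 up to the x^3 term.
-4·x^2 - 16·x - 19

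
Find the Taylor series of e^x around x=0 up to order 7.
x^7/5040 + x^6/720 + x^5/120 + x^4/24 + x^3/6 + x^2/2 + x + 1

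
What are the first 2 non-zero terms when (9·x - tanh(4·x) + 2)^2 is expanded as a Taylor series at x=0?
20·x + 4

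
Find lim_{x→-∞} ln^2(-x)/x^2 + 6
The quotient is an ∞/∞ indeterminate form as x → -∞.
Compare growth rates of the dominant terms (exponentials ≫ polynomials ≫ logarithms), or apply L'Hôpital's rule; the quotient → 0.
Adding the constant: 0 + 6 = 6. Limit = 6.

Final answer: 6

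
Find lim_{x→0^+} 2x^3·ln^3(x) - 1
The product is a 0·∞ indeterminate form at x → 0⁺.
Rewrite the product as 2·ln^3(x) / x^(-3) and apply L'Hôpital, or use the standard hierarchy x^(-3) ≫ |ln x|^3 as x → 0⁺.
The indeterminate product → 0, so the limit = -1.

Final answer: -1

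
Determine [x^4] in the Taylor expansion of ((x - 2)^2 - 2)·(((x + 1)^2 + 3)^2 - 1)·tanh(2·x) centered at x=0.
Expand to order 4: ((x - 2)^2 - 2)·(((x + 1)^2 + 3)^2 - 1)·tanh(2·x) = 80·x^4/3 - 130·x^3 - 56·x^2 + 60·x + O(x^5).
The coefficient of x^4 is 80/3.

Final answer: 80/3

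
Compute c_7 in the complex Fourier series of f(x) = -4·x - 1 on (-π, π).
Compute the real Fourier coefficients first: a_7 = 0, b_7 = -8/7.
Then c_7 = (a_7 − i·b_7)/2 = 4·i/7.

Final answer: 4·i/7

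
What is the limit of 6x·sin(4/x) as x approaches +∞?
As x → +∞: let u = 4/x → 0⁺; then 6·x·sin(4/x) = 6·4·sin(u)/u → 6·4·1 = 24.
Limit = 24.

Final answer: 24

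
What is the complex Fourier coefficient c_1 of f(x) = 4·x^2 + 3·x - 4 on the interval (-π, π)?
Compute the real Fourier coefficients first: a_1 = -16, b_1 = 6.
Then c_1 = (a_1 − i·b_1)/2 = -8 - 3·i.

Final answer: -8 - 3·i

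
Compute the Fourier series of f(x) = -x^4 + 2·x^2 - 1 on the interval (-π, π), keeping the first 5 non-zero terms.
(-56 + 8·π^2)·cos(x) + (5 - 2·π^2)·cos(2·x) + (-40/27 + 8·π^2/9)·cos(3·x) + (11/16 - π^2/2)·cos(4·x) - π^4/5 - 1 + 2·π^2/3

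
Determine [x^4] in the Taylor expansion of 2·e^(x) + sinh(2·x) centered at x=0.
Expand to order 4: 2·e^(x) + sinh(2·x) = x^4/12 + 5·x^3/3 + x^2 + 4·x + 2 + O(x^5).
The coefficient of x^4 is 1/12.

Final answer: 1/12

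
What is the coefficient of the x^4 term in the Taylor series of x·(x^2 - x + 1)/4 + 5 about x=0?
Expand to order 4: x·(x^2 - x + 1)/4 + 5 = x^3/4 - x^2/4 + x/4 + 5 + O(x^5).
The coefficient of x^4 is 0.

Final answer: 0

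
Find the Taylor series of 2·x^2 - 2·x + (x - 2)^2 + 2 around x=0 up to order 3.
3·x^2 - 6·x + 6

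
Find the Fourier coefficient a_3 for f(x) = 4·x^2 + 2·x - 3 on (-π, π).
a_3 = (1/π) ∫_{-π}^{π} f(x)·cos(3x) dx.
Evaluate the integral (use parity and integration by parts as needed): a_3 = -16/9.

Final answer: -16/9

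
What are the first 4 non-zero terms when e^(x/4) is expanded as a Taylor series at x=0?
x^3/384 + x^2/32 + x/4 + 1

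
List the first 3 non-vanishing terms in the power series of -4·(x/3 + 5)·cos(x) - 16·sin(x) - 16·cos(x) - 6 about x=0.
18·x^2 - 52·x/3 - 42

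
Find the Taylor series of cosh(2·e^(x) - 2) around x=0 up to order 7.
257·x^7/180 + 307·x^6/180 + 11·x^5/6 + 11·x^4/6 + 2·x^3 + 2·x^2 + 1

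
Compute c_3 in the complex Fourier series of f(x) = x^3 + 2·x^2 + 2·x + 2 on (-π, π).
Compute the real Fourier coefficients first: a_3 = -8/9, b_3 = 8/9 + 2·π^2/3.
Then c_3 = (a_3 − i·b_3)/2 = -4/9 - i·π^2/3 - 4·i/9.

Final answer: -4/9 - i·π^2/3 - 4·i/9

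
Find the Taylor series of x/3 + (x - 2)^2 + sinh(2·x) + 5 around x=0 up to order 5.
4·x^5/15 + 4·x^3/3 + x^2 - 5·x/3 + 9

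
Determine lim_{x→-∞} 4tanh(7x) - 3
Evaluate the dominant behaviour as x → -∞; each term tends to a finite value or vanishes.
Limit = -7.

Final answer: -7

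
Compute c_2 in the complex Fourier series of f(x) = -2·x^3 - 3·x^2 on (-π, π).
Compute the real Fourier coefficients first: a_2 = -3, b_2 = -3 + 2·π^2.
Then c_2 = (a_2 − i·b_2)/2 = -3/2 - i·π^2 + 3·i/2.

Final answer: -3/2 - i·π^2 + 3·i/2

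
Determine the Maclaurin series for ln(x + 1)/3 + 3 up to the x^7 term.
x^7/21 - x^6/18 + x^5/15 - x^4/12 + x^3/9 - x^2/6 + x/3 + 3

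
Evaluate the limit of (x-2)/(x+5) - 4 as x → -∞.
Evaluate the dominant behaviour as x → -∞; each term tends to a finite value or vanishes.
Limit = -3.

Final answer: -3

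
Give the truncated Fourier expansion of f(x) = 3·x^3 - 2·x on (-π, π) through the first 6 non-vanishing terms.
(-40 + 6·π^2)·sin(x) + (13/2 - 3·π^2)·sin(2·x) + (-8/3 + 2·π^2)·sin(3·x) + (25/16 - 3·π^2/2)·sin(4·x) + (-136/125 + 6·π^2/5)·sin(5·x) + (5/6 - π^2)·sin(6·x)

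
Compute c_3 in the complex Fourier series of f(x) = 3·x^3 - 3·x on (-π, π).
Compute the real Fourier coefficients first: a_3 = 0, b_3 = -10/3 + 2·π^2.
Then c_3 = (a_3 − i·b_3)/2 = -i·π^2 + 5·i/3.

Final answer: -i·π^2 + 5·i/3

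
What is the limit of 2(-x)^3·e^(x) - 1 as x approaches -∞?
The product is a 0·∞ indeterminate form at x → -∞.
Rewrite the product as 2(-x)^3 / e^(-x) (an ∞/∞ form) and apply L'Hôpital, or use the standard hierarchy e^(|x|) ≫ |(-x)^3| as x → -∞.
The indeterminate product → 0, so the limit = -1.

Final answer: -1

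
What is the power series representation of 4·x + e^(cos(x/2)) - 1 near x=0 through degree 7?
-31·e·x^6/46080 + e·x^4/96 - e·x^2/8 + 4·x - 1 + e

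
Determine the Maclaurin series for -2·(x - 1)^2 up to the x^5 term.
-2·x^2 + 4·x - 2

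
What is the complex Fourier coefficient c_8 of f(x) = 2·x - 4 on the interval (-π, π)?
Compute the real Fourier coefficients first: a_8 = 0, b_8 = -1/2.
Then c_8 = (a_8 − i·b_8)/2 = i/4.

Final answer: i/4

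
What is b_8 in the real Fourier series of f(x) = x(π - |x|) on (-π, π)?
b_8 = (1/π) ∫_{-π}^{π} f(x)·sin(8x) dx.
Evaluate the integral (use parity and integration by parts as needed): b_8 = 0.

Final answer: 0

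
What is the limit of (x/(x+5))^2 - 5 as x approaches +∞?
As x → +∞: x/(x+5) = 1/(1 + 5/x) → 1, and the 2nd power of a limit-1 base also → 1; with the additive constant, 1 - 5 = -4.
Limit = -4.

Final answer: -4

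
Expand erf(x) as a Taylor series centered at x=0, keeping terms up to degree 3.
-2·x^3/(3·√(π)) + 2·x/√(π)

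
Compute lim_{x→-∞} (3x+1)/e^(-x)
This is an ∞/∞ indeterminate form as x → -∞.
Compare growth rates of the dominant terms (exponentials ≫ polynomials ≫ logarithms), or apply L'Hôpital's rule; the quotient → 0.
Limit = 0.

Final answer: 0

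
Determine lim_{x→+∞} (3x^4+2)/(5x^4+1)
This is an ∞/∞ indeterminate form as x → +∞.
Divide numerator and denominator by x^4 and let the lower-order terms vanish; the leading terms give 3/5.
Limit = 3/5.

Final answer: 3/5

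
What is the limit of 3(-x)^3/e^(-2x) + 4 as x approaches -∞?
The quotient is an ∞/∞ indeterminate form as x → -∞.
Compare growth rates of the dominant terms (exponentials ≫ polynomials ≫ logarithms), or apply L'Hôpital's rule; the quotient → 0.
Adding the constant: 0 + 4 = 4. Limit = 4.

Final answer: 4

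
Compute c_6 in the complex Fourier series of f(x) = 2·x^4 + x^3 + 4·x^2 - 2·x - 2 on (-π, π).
Compute the real Fourier coefficients first: a_6 = 10/27 + 4·π^2/9, b_6 = 13/18 - π^2/3.
Then c_6 = (a_6 − i·b_6)/2 = 5/27 + 2·π^2/9 - 13·i/36 + i·π^2/6.

Final answer: 5/27 + 2·π^2/9 - 13·i/36 + i·π^2/6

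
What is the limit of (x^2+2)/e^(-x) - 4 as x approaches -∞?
The quotient is an ∞/∞ indeterminate form as x → -∞.
Compare growth rates of the dominant terms (exponentials ≫ polynomials ≫ logarithms), or apply L'Hôpital's rule; the quotient → 0.
Adding the constant: 0 - 4 = -4. Limit = -4.

Final answer: -4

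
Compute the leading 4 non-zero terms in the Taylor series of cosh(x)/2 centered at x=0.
x^6/1440 + x^4/48 + x^2/4 + 1/2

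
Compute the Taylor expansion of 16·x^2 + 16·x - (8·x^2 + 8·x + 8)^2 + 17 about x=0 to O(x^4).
-128·x^3 - 176·x^2 - 112·x - 47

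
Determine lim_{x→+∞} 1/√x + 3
Evaluate the dominant behaviour as x → +∞; each term tends to a finite value or vanishes.
Limit = 3.

Final answer: 3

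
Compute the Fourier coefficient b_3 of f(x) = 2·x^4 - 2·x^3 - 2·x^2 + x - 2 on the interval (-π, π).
b_3 = (1/π) ∫_{-π}^{π} f(x)·sin(3x) dx.
Evaluate the integral (use parity and integration by parts as needed): b_3 = 14/9 - 4·π^2/3.

Final answer: 14/9 - 4·π^2/3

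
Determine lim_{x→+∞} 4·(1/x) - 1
Evaluate the dominant behaviour as x → +∞; each term tends to a finite value or vanishes.
Limit = -1.

Final answer: -1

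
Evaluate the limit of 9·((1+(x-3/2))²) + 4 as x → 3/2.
Direct substitution at x = 3/2 gives 13.

Final answer: 13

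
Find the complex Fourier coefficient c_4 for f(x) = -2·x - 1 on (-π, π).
Compute the real Fourier coefficients first: a_4 = 0, b_4 = 1.
Then c_4 = (a_4 − i·b_4)/2 = -i/2.

Final answer: -i/2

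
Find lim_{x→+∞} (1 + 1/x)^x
As x → +∞: this is the defining limit (1 + 1/x)^x → e^1.
Limit = e.

Final answer: e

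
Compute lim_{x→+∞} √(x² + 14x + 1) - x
This is an ∞ − ∞ indeterminate form.
Multiply and divide by the conjugate √(x²+14x + 1) + x; the x² terms cancel, leaving (14x + 1)/(√(x²+14x + 1)+x) → 14/2 = 7.
Limit = 7.

Final answer: 7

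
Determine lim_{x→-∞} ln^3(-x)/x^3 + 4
The quotient is an ∞/∞ indeterminate form as x → -∞.
Compare growth rates of the dominant terms (exponentials ≫ polynomials ≫ logarithms), or apply L'Hôpital's rule; the quotient → 0.
Adding the constant: 0 + 4 = 4. Limit = 4.

Final answer: 4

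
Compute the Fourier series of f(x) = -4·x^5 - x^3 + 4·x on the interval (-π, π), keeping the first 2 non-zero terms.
(-940 - 8·π^4 + 158·π^2)·sin(x) + (-19·π^2 + 49/2 + 4·π^4)·sin(2·x)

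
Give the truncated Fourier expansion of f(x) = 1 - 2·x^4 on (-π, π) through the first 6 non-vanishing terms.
(-96 + 16·π^2)·cos(x) + (6 - 4·π^2)·cos(2·x) + (-32/27 + 16·π^2/9)·cos(3·x) + (3/8 - π^2)·cos(4·x) + (-96/625 + 16·π^2/25)·cos(5·x) - 2·π^4/5 + 1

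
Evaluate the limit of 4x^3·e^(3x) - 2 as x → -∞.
The product is a 0·∞ indeterminate form at x → -∞.
Rewrite the product as 4x^3 / e^(-3x) (an ∞/∞ form) and apply L'Hôpital, or use the standard hierarchy e^(3|x|) ≫ |x^3| as x → -∞.
The indeterminate product → 0, so the limit = -2.

Final answer: -2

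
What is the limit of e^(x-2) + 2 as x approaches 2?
Direct substitution at x = 2 gives 3.

Final answer: 3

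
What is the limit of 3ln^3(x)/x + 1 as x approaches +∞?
The quotient is an ∞/∞ indeterminate form as x → +∞.
The polynomial denominator x dominates the logarithmic numerator (any positive power of x ≫ ln^3(x) as x → ∞), so the quotient → 0.
Adding the constant: 0 + 1 = 1. Limit = 1.

Final answer: 1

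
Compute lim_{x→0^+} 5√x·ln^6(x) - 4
The product is a 0·∞ indeterminate form at x → 0⁺.
Rewrite the product as 5·ln^6(x) / x^(-1/2) and apply L'Hôpital, or use the standard hierarchy x^(-1/2) ≫ |ln x|^6 as x → 0⁺.
The indeterminate product → 0, so the limit = -4.

Final answer: -4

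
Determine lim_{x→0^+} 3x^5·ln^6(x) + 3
The product is a 0·∞ indeterminate form at x → 0⁺.
Rewrite the product as 3·ln^6(x) / x^(-5) and apply L'Hôpital, or use the standard hierarchy x^(-5) ≫ |ln x|^6 as x → 0⁺.
The indeterminate product → 0, so the limit = 3.

Final answer: 3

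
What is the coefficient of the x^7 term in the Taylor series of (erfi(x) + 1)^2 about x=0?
Expand to order 7: (erfi(x) + 1)^2 = 2·x^7/(21·√(π)) + 56·x^6/(45·π) + 2·x^5/(5·√(π)) + 8·x^4/(3·π) + 4·x^3/(3·√(π)) + 4·x^2/π + 4·x/√(π) + 1 + O(x^8).
The coefficient of x^7 is 2/(21·√(π)).

Final answer: 2/(21·√(π))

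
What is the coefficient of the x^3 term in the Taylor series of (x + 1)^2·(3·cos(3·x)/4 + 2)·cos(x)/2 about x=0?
Expand to order 3: (x + 1)^2·(3·cos(3·x)/4 + 2)·cos(x)/2 = -19·x^3/4 - x^2 + 11·x/4 + 11/8 + O(x^4).
The coefficient of x^3 is -19/4.

Final answer: -19/4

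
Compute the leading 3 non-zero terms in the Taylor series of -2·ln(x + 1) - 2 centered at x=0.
x^2 - 2·x - 2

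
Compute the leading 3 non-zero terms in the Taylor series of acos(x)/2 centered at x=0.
-x^3/12 - x/2 + π/4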